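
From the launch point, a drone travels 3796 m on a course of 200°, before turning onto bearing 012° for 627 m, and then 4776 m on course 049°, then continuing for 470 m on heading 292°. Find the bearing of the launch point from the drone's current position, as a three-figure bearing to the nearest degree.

260°

Leg 1 (200°, 3796 m): east 3796 sin 200° = -1298.31, north 3796 cos 200° = -3567.07
Leg 2 (012°, 627 m): east 627 sin 12° = 130.36, north 627 cos 12° = 613.30
Leg 3 (049°, 4776 m): east 4776 sin 49° = 3604.49, north 4776 cos 49° = 3133.34
Leg 4 (292°, 470 m): east 470 sin 292° = -435.78, north 470 cos 292° = 176.07
Net displacement: 2000.77 east, 355.63 north. Direction back to start is (-2000.77, -355.63): bearing = atan2(-2000.77, -355.63) mod 360° = 259.92° ≈ 260°.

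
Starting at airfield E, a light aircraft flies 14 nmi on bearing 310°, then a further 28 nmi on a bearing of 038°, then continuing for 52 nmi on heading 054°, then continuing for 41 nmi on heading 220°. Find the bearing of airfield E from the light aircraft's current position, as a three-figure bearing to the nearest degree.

Leg 1 (310°, 14 nmi): east 14 sin 310° = -10.72, north 14 cos 310° = 9.00
Leg 2 (038°, 28 nmi): east 28 sin 38° = 17.24, north 28 cos 38° = 22.06
Leg 3 (054°, 52 nmi): east 52 sin 54° = 42.07, north 52 cos 54° = 30.56
Leg 4 (220°, 41 nmi): east 41 sin 220° = -26.35, north 41 cos 220° = -31.41
Net displacement: 22.23 east, 30.22 north. Direction back to start is (-22.23, -30.22): bearing = atan2(-22.23, -30.22) mod 360° = 216.34° ≈ 216°.

216°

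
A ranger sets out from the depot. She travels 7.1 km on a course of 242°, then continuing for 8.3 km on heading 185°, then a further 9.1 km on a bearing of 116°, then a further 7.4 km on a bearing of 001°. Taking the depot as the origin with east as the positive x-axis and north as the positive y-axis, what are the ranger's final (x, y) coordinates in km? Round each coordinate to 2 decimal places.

Leg 1 (242°, 7.1 km): east 7.1 sin 242° = -6.27, north 7.1 cos 242° = -3.33
Leg 2 (185°, 8.3 km): east 8.3 sin 185° = -0.72, north 8.3 cos 185° = -8.27
Leg 3 (116°, 9.1 km): east 9.1 sin 116° = 8.18, north 9.1 cos 116° = -3.99
Leg 4 (001°, 7.4 km): east 7.4 sin 1° = 0.13, north 7.4 cos 1° = 7.40
Summing: 1.32 km east, -8.19 km north → (1.32, -8.19).

(1.32, -8.19)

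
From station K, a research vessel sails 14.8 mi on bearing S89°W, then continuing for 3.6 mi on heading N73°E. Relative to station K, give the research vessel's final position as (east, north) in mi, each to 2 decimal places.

(-11.36, 0.79)

Leg 1 (S89°W, 14.8 mi): east 14.8 sin 269° = -14.80, north 14.8 cos 269° = -0.26
Leg 2 (N73°E, 3.6 mi): east 3.6 sin 73° = 3.44, north 3.6 cos 73° = 1.05
Summing: -11.36 mi east, 0.79 mi north → (-11.36, 0.79).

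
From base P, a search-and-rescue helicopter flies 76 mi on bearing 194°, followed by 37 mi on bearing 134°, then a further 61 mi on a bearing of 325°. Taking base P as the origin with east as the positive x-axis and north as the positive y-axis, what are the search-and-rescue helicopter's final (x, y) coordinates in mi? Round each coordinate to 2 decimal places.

(-26.76, -49.48)

Leg 1 (194°, 76 mi): east 76 sin 194° = -18.39, north 76 cos 194° = -73.74
Leg 2 (134°, 37 mi): east 37 sin 134° = 26.62, north 37 cos 134° = -25.70
Leg 3 (325°, 61 mi): east 61 sin 325° = -34.99, north 61 cos 325° = 49.97
Summing: -26.76 mi east, -49.48 mi north → (-26.76, -49.48).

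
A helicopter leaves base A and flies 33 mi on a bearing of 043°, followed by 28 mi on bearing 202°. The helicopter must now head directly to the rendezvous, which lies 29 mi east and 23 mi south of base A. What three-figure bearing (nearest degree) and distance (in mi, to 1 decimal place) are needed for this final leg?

141°, 27.1 mi

Leg 1 (043°, 33 mi): east 33 sin 43° = 22.51, north 33 cos 43° = 24.13
Leg 2 (202°, 28 mi): east 28 sin 202° = -10.49, north 28 cos 202° = -25.96
Current position: (12.02, -1.83). Target: (29, -23). Remaining: Δeast = 16.98, Δnorth = -21.17.
Bearing = atan2(16.98, -21.17) mod 360° = 141.27°; distance = √((16.98)² + (-21.17)²) = 27.143 mi.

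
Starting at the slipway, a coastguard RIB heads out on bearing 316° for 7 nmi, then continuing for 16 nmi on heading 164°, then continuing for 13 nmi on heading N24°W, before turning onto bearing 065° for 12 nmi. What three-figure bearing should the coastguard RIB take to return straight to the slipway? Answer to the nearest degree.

218°

Leg 1 (316°, 7 nmi): east 7 sin 316° = -4.86, north 7 cos 316° = 5.04
Leg 2 (164°, 16 nmi): east 16 sin 164° = 4.41, north 16 cos 164° = -15.38
Leg 3 (N24°W, 13 nmi): east 13 sin 336° = -5.29, north 13 cos 336° = 11.88
Leg 4 (065°, 12 nmi): east 12 sin 65° = 10.88, north 12 cos 65° = 5.07
Net displacement: 5.14 east, 6.60 north. Direction back to start is (-5.14, -6.60): bearing = atan2(-5.14, -6.60) mod 360° = 217.88° ≈ 218°.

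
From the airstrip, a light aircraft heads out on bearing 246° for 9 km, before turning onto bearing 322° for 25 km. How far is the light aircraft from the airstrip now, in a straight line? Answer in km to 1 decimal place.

28.5 km

Leg 1 (246°, 9 km): east 9 sin 246° = -8.22, north 9 cos 246° = -3.66
Leg 2 (322°, 25 km): east 25 sin 322° = -15.39, north 25 cos 322° = 19.70
Net: -23.61 east, 16.04 north. Distance = √((-23.61)² + (16.04)²) = 28.546 km.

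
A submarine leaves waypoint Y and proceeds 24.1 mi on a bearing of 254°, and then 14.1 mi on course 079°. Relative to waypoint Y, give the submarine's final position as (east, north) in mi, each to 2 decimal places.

(-9.33, -3.95)

Leg 1 (254°, 24.1 mi): east 24.1 sin 254° = -23.17, north 24.1 cos 254° = -6.64
Leg 2 (079°, 14.1 mi): east 14.1 sin 79° = 13.84, north 14.1 cos 79° = 2.69
Summing: -9.33 mi east, -3.95 mi north → (-9.33, -3.95).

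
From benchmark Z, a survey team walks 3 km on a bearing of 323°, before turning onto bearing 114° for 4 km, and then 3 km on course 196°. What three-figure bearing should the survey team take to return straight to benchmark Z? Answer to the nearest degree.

334°

Leg 1 (323°, 3 km): east 3 sin 323° = -1.81, north 3 cos 323° = 2.40
Leg 2 (114°, 4 km): east 4 sin 114° = 3.65, north 4 cos 114° = -1.63
Leg 3 (196°, 3 km): east 3 sin 196° = -0.83, north 3 cos 196° = -2.88
Net displacement: 1.02 east, -2.11 north. Direction back to start is (-1.02, 2.11): bearing = atan2(-1.02, 2.11) mod 360° = 334.21° ≈ 334°.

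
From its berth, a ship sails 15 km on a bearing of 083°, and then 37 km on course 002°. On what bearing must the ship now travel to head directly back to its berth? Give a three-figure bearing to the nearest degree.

203°

Leg 1 (083°, 15 km): east 15 sin 83° = 14.89, north 15 cos 83° = 1.83
Leg 2 (002°, 37 km): east 37 sin 2° = 1.29, north 37 cos 2° = 36.98
Net displacement: 16.18 east, 38.81 north. Direction back to start is (-16.18, -38.81): bearing = atan2(-16.18, -38.81) mod 360° = 202.63° ≈ 203°.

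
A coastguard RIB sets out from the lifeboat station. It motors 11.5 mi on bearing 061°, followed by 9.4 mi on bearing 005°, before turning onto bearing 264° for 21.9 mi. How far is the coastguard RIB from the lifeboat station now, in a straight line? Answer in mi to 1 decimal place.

Leg 1 (061°, 11.5 mi): east 11.5 sin 61° = 10.06, north 11.5 cos 61° = 5.58
Leg 2 (005°, 9.4 mi): east 9.4 sin 5° = 0.82, north 9.4 cos 5° = 9.36
Leg 3 (264°, 21.9 mi): east 21.9 sin 264° = -21.78, north 21.9 cos 264° = -2.29
Net: -10.90 east, 12.65 north. Distance = √((-10.90)² + (12.65)²) = 16.700 mi.

16.7 mi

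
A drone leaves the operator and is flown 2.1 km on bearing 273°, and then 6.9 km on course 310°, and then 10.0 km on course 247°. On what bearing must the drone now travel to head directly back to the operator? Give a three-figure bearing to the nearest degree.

Leg 1 (273°, 2.1 km): east 2.1 sin 273° = -2.10, north 2.1 cos 273° = 0.11
Leg 2 (310°, 6.9 km): east 6.9 sin 310° = -5.29, north 6.9 cos 310° = 4.44
Leg 3 (247°, 10.0 km): east 10.0 sin 247° = -9.21, north 10.0 cos 247° = -3.91
Net displacement: -16.59 east, 0.64 north. Direction back to start is (16.59, -0.64): bearing = atan2(16.59, -0.64) mod 360° = 92.20° ≈ 092°.

092°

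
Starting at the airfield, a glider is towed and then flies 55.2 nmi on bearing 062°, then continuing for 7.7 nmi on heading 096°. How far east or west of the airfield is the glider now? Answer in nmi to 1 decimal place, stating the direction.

Leg 1 (062°, 55.2 nmi): east 55.2 sin 62° = 48.74, north 55.2 cos 62° = 25.91
Leg 2 (096°, 7.7 nmi): east 7.7 sin 96° = 7.66, north 7.7 cos 96° = -0.80
Net east component: 56.40 nmi.

56.4 nmi east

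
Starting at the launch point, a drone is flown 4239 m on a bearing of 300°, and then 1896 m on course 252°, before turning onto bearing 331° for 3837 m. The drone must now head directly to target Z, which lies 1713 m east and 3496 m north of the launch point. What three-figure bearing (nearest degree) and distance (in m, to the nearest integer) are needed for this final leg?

Leg 1 (300°, 4239 m): east 4239 sin 300° = -3671.08, north 4239 cos 300° = 2119.50
Leg 2 (252°, 1896 m): east 1896 sin 252° = -1803.20, north 1896 cos 252° = -585.90
Leg 3 (331°, 3837 m): east 3837 sin 331° = -1860.21, north 3837 cos 331° = 3355.92
Current position: (-7334.50, 4889.52). Target: (1713, 3496). Remaining: Δeast = 9047.50, Δnorth = -1393.52.
Bearing = atan2(9047.50, -1393.52) mod 360° = 98.76°; distance = √((9047.50)² + (-1393.52)²) = 9154.187 m.

099°, 9154 m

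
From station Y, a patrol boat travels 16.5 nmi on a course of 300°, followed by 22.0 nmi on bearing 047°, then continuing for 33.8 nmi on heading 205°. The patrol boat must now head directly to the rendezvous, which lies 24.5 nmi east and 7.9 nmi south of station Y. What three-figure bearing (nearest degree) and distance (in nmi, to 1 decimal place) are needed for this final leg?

Leg 1 (300°, 16.5 nmi): east 16.5 sin 300° = -14.29, north 16.5 cos 300° = 8.25
Leg 2 (047°, 22.0 nmi): east 22.0 sin 47° = 16.09, north 22.0 cos 47° = 15.00
Leg 3 (205°, 33.8 nmi): east 33.8 sin 205° = -14.28, north 33.8 cos 205° = -30.63
Current position: (-12.48, -7.38). Target: (24.5, -7.9). Remaining: Δeast = 36.98, Δnorth = -0.52.
Bearing = atan2(36.98, -0.52) mod 360° = 90.81°; distance = √((36.98)² + (-0.52)²) = 36.988 nmi.

091°, 37.0 nmi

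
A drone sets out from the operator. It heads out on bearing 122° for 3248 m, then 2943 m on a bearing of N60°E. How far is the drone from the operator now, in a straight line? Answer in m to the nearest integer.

Leg 1 (122°, 3248 m): east 3248 sin 122° = 2754.46, north 3248 cos 122° = -1721.18
Leg 2 (N60°E, 2943 m): east 2943 sin 60° = 2548.71, north 2943 cos 60° = 1471.50
Net: 5303.17 east, -249.68 north. Distance = √((5303.17)² + (-249.68)²) = 5309.047 m.

5309 m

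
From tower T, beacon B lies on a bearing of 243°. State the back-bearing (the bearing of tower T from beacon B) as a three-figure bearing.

Back-bearing = 243° − 180° = 063°.

063°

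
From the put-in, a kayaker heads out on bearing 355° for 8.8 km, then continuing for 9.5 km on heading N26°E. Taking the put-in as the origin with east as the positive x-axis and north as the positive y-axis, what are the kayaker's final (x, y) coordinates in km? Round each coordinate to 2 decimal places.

Leg 1 (355°, 8.8 km): east 8.8 sin 355° = -0.77, north 8.8 cos 355° = 8.77
Leg 2 (N26°E, 9.5 km): east 9.5 sin 26° = 4.16, north 9.5 cos 26° = 8.54
Summing: 3.40 km east, 17.31 km north → (3.40, 17.31).

(3.40, 17.31)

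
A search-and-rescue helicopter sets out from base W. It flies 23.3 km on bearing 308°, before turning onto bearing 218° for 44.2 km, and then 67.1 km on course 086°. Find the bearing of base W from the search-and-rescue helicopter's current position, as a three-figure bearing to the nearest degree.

Leg 1 (308°, 23.3 km): east 23.3 sin 308° = -18.36, north 23.3 cos 308° = 14.34
Leg 2 (218°, 44.2 km): east 44.2 sin 218° = -27.21, north 44.2 cos 218° = -34.83
Leg 3 (086°, 67.1 km): east 67.1 sin 86° = 66.94, north 67.1 cos 86° = 4.68
Net displacement: 21.36 east, -15.80 north. Direction back to start is (-21.36, 15.80): bearing = atan2(-21.36, 15.80) mod 360° = 306.49° ≈ 306°.

306°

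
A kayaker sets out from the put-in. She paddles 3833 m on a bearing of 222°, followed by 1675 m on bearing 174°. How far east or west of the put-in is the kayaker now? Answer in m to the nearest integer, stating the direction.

2390 m west

Leg 1 (222°, 3833 m): east 3833 sin 222° = -2564.78, north 3833 cos 222° = -2848.47
Leg 2 (174°, 1675 m): east 1675 sin 174° = 175.09, north 1675 cos 174° = -1665.82
Net east component: -2389.69 m.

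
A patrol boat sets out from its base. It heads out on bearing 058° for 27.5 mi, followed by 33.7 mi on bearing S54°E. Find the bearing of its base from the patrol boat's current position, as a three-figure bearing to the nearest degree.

Leg 1 (058°, 27.5 mi): east 27.5 sin 58° = 23.32, north 27.5 cos 58° = 14.57
Leg 2 (S54°E, 33.7 mi): east 33.7 sin 126° = 27.26, north 33.7 cos 126° = -19.81
Net displacement: 50.59 east, -5.24 north. Direction back to start is (-50.59, 5.24): bearing = atan2(-50.59, 5.24) mod 360° = 275.91° ≈ 276°.

276°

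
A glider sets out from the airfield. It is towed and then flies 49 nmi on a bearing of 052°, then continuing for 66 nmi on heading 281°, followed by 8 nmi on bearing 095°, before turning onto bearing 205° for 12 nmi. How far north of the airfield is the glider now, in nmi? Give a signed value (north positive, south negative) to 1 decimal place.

31.2 nmi

Leg 1 (052°, 49 nmi): east 49 sin 52° = 38.61, north 49 cos 52° = 30.17
Leg 2 (281°, 66 nmi): east 66 sin 281° = -64.79, north 66 cos 281° = 12.59
Leg 3 (095°, 8 nmi): east 8 sin 95° = 7.97, north 8 cos 95° = -0.70
Leg 4 (205°, 12 nmi): east 12 sin 205° = -5.07, north 12 cos 205° = -10.88
Net north component: 31.19 nmi.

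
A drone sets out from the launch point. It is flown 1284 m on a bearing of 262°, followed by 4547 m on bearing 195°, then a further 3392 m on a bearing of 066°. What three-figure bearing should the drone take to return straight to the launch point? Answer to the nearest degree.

Leg 1 (262°, 1284 m): east 1284 sin 262° = -1271.50, north 1284 cos 262° = -178.70
Leg 2 (195°, 4547 m): east 4547 sin 195° = -1176.85, north 4547 cos 195° = -4392.06
Leg 3 (066°, 3392 m): east 3392 sin 66° = 3098.75, north 3392 cos 66° = 1379.65
Net displacement: 650.39 east, -3191.11 north. Direction back to start is (-650.39, 3191.11): bearing = atan2(-650.39, 3191.11) mod 360° = 348.48° ≈ 348°.

348°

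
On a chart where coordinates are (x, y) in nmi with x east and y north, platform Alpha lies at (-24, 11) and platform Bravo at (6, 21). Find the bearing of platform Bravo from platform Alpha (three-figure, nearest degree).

072°

Δeast = 6 − -24 = 30.00; Δnorth = 21 − 11 = 10.00.
Bearing = atan2(Δeast, Δnorth) mod 360° = 71.57° ≈ 072°.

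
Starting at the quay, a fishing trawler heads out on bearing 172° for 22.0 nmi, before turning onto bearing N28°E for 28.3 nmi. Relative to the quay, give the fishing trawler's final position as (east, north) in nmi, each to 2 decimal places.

(16.35, 3.20)

Leg 1 (172°, 22.0 nmi): east 22.0 sin 172° = 3.06, north 22.0 cos 172° = -21.79
Leg 2 (N28°E, 28.3 nmi): east 28.3 sin 28° = 13.29, north 28.3 cos 28° = 24.99
Summing: 16.35 nmi east, 3.20 nmi north → (16.35, 3.20).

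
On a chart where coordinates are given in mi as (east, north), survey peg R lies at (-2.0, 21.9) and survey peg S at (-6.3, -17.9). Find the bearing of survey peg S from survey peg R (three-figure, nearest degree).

186°

Δeast = -6.3 − -2.0 = -4.30; Δnorth = -17.9 − 21.9 = -39.80.
Bearing = atan2(Δeast, Δnorth) mod 360° = 186.17° ≈ 186°.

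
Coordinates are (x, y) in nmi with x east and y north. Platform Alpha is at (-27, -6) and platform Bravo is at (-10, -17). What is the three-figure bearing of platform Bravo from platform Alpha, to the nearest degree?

123°

Δeast = -10 − -27 = 17.00; Δnorth = -17 − -6 = -11.00.
Bearing = atan2(Δeast, Δnorth) mod 360° = 122.91° ≈ 123°.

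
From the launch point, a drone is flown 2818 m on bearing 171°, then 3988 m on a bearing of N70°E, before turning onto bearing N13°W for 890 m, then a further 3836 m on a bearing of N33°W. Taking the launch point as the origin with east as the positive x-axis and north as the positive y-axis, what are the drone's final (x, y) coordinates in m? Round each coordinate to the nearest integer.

Leg 1 (171°, 2818 m): east 2818 sin 171° = 440.83, north 2818 cos 171° = -2783.31
Leg 2 (N70°E, 3988 m): east 3988 sin 70° = 3747.49, north 3988 cos 70° = 1363.98
Leg 3 (N13°W, 890 m): east 890 sin 347° = -200.21, north 890 cos 347° = 867.19
Leg 4 (N33°W, 3836 m): east 3836 sin 327° = -2089.24, north 3836 cos 327° = 3217.14
Summing: 1898.88 m east, 2665.00 m north → (1899, 2665).

(1899, 2665)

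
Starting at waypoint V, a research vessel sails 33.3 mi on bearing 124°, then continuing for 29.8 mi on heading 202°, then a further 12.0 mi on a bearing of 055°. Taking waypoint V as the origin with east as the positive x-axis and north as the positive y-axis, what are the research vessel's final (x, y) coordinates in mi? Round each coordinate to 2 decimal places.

(26.27, -39.37)

Leg 1 (124°, 33.3 mi): east 33.3 sin 124° = 27.61, north 33.3 cos 124° = -18.62
Leg 2 (202°, 29.8 mi): east 29.8 sin 202° = -11.16, north 29.8 cos 202° = -27.63
Leg 3 (055°, 12.0 mi): east 12.0 sin 55° = 9.83, north 12.0 cos 55° = 6.88
Summing: 26.27 mi east, -39.37 mi north → (26.27, -39.37).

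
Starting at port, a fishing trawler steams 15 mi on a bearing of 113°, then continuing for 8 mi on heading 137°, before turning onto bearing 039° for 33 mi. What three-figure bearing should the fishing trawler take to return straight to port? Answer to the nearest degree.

251°

Leg 1 (113°, 15 mi): east 15 sin 113° = 13.81, north 15 cos 113° = -5.86
Leg 2 (137°, 8 mi): east 8 sin 137° = 5.46, north 8 cos 137° = -5.85
Leg 3 (039°, 33 mi): east 33 sin 39° = 20.77, north 33 cos 39° = 25.65
Net displacement: 40.03 east, 13.93 north. Direction back to start is (-40.03, -13.93): bearing = atan2(-40.03, -13.93) mod 360° = 250.81° ≈ 251°.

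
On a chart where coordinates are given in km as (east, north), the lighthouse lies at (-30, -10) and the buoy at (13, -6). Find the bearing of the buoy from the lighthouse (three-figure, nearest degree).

085°

Δeast = 13 − -30 = 43.00; Δnorth = -6 − -10 = 4.00.
Bearing = atan2(Δeast, Δnorth) mod 360° = 84.69° ≈ 085°.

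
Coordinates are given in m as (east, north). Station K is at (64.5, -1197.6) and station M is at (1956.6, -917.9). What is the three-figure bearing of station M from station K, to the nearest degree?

082°

Δeast = 1956.6 − 64.5 = 1892.10; Δnorth = -917.9 − -1197.6 = 279.70.
Bearing = atan2(Δeast, Δnorth) mod 360° = 81.59° ≈ 082°.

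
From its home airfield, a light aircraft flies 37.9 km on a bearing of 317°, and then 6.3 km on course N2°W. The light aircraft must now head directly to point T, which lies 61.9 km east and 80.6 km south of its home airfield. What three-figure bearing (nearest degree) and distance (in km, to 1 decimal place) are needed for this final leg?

142°, 144.5 km

Leg 1 (317°, 37.9 km): east 37.9 sin 317° = -25.85, north 37.9 cos 317° = 27.72
Leg 2 (N2°W, 6.3 km): east 6.3 sin 358° = -0.22, north 6.3 cos 358° = 6.30
Current position: (-26.07, 34.01). Target: (61.9, -80.6). Remaining: Δeast = 87.97, Δnorth = -114.61.
Bearing = atan2(87.97, -114.61) mod 360° = 142.49°; distance = √((87.97)² + (-114.61)²) = 144.481 km.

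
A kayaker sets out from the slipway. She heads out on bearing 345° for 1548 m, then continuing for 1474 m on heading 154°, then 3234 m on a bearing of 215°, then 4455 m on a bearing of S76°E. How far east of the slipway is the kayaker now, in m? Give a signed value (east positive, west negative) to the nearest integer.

Leg 1 (345°, 1548 m): east 1548 sin 345° = -400.65, north 1548 cos 345° = 1495.25
Leg 2 (154°, 1474 m): east 1474 sin 154° = 646.16, north 1474 cos 154° = -1324.82
Leg 3 (215°, 3234 m): east 3234 sin 215° = -1854.95, north 3234 cos 215° = -2649.14
Leg 4 (S76°E, 4455 m): east 4455 sin 104° = 4322.67, north 4455 cos 104° = -1077.76
Net east component: 2713.23 m.

2713 m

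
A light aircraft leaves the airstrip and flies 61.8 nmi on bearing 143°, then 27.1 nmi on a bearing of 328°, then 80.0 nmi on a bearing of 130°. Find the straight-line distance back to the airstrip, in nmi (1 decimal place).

Leg 1 (143°, 61.8 nmi): east 61.8 sin 143° = 37.19, north 61.8 cos 143° = -49.36
Leg 2 (328°, 27.1 nmi): east 27.1 sin 328° = -14.36, north 27.1 cos 328° = 22.98
Leg 3 (130°, 80.0 nmi): east 80.0 sin 130° = 61.28, north 80.0 cos 130° = -51.42
Net: 84.11 east, -77.80 north. Distance = √((84.11)² + (-77.80)²) = 114.576 nmi.

114.6 nmi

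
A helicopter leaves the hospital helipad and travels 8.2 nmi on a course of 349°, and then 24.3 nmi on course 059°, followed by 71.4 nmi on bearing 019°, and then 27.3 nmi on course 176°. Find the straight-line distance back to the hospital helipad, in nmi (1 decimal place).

75.3 nmi

Leg 1 (349°, 8.2 nmi): east 8.2 sin 349° = -1.56, north 8.2 cos 349° = 8.05
Leg 2 (059°, 24.3 nmi): east 24.3 sin 59° = 20.83, north 24.3 cos 59° = 12.52
Leg 3 (019°, 71.4 nmi): east 71.4 sin 19° = 23.25, north 71.4 cos 19° = 67.51
Leg 4 (176°, 27.3 nmi): east 27.3 sin 176° = 1.90, north 27.3 cos 176° = -27.23
Net: 44.41 east, 60.84 north. Distance = √((44.41)² + (60.84)²) = 75.328 nmi.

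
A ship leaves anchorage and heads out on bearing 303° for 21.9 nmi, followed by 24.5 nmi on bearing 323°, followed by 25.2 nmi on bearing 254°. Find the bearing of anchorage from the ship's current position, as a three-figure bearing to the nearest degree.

113°

Leg 1 (303°, 21.9 nmi): east 21.9 sin 303° = -18.37, north 21.9 cos 303° = 11.93
Leg 2 (323°, 24.5 nmi): east 24.5 sin 323° = -14.74, north 24.5 cos 323° = 19.57
Leg 3 (254°, 25.2 nmi): east 25.2 sin 254° = -24.22, north 25.2 cos 254° = -6.95
Net displacement: -57.34 east, 24.55 north. Direction back to start is (57.34, -24.55): bearing = atan2(57.34, -24.55) mod 360° = 113.18° ≈ 113°.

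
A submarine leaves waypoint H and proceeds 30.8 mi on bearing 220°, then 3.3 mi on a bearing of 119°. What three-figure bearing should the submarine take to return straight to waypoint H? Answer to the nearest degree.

034°

Leg 1 (220°, 30.8 mi): east 30.8 sin 220° = -19.80, north 30.8 cos 220° = -23.59
Leg 2 (119°, 3.3 mi): east 3.3 sin 119° = 2.89, north 3.3 cos 119° = -1.60
Net displacement: -16.91 east, -25.19 north. Direction back to start is (16.91, 25.19): bearing = atan2(16.91, 25.19) mod 360° = 33.87° ≈ 034°.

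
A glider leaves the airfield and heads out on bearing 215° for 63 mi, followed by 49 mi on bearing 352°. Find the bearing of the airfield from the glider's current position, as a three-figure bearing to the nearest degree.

Leg 1 (215°, 63 mi): east 63 sin 215° = -36.14, north 63 cos 215° = -51.61
Leg 2 (352°, 49 mi): east 49 sin 352° = -6.82, north 49 cos 352° = 48.52
Net displacement: -42.95 east, -3.08 north. Direction back to start is (42.95, 3.08): bearing = atan2(42.95, 3.08) mod 360° = 85.89° ≈ 086°.

086°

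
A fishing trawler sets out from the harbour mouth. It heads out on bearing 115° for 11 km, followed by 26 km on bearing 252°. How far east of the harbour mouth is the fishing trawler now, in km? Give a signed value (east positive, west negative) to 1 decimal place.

-14.8 km

Leg 1 (115°, 11 km): east 11 sin 115° = 9.97, north 11 cos 115° = -4.65
Leg 2 (252°, 26 km): east 26 sin 252° = -24.73, north 26 cos 252° = -8.03
Net east component: -14.76 km.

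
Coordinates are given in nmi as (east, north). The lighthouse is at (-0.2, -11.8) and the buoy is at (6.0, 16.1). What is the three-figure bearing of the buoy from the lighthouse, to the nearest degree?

Δeast = 6.0 − -0.2 = 6.20; Δnorth = 16.1 − -11.8 = 27.90.
Bearing = atan2(Δeast, Δnorth) mod 360° = 12.53° ≈ 013°.

013°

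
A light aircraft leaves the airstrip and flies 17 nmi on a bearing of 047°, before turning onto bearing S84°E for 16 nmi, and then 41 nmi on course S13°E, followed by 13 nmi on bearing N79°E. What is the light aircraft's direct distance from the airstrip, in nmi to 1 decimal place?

57.4 nmi

Leg 1 (047°, 17 nmi): east 17 sin 47° = 12.43, north 17 cos 47° = 11.59
Leg 2 (S84°E, 16 nmi): east 16 sin 96° = 15.91, north 16 cos 96° = -1.67
Leg 3 (S13°E, 41 nmi): east 41 sin 167° = 9.22, north 41 cos 167° = -39.95
Leg 4 (N79°E, 13 nmi): east 13 sin 79° = 12.76, north 13 cos 79° = 2.48
Net: 50.33 east, -27.55 north. Distance = √((50.33)² + (-27.55)²) = 57.375 nmi.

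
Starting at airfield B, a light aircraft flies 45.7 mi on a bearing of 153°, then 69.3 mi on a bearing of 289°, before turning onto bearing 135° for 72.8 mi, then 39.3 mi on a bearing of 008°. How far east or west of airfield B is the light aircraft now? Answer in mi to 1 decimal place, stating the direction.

Leg 1 (153°, 45.7 mi): east 45.7 sin 153° = 20.75, north 45.7 cos 153° = -40.72
Leg 2 (289°, 69.3 mi): east 69.3 sin 289° = -65.52, north 69.3 cos 289° = 22.56
Leg 3 (135°, 72.8 mi): east 72.8 sin 135° = 51.48, north 72.8 cos 135° = -51.48
Leg 4 (008°, 39.3 mi): east 39.3 sin 8° = 5.47, north 39.3 cos 8° = 38.92
Net east component: 12.17 mi.

12.2 mi east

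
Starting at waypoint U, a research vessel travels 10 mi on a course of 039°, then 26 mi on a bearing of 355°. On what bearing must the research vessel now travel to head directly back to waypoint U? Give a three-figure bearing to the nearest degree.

187°

Leg 1 (039°, 10 mi): east 10 sin 39° = 6.29, north 10 cos 39° = 7.77
Leg 2 (355°, 26 mi): east 26 sin 355° = -2.27, north 26 cos 355° = 25.90
Net displacement: 4.03 east, 33.67 north. Direction back to start is (-4.03, -33.67): bearing = atan2(-4.03, -33.67) mod 360° = 186.82° ≈ 187°.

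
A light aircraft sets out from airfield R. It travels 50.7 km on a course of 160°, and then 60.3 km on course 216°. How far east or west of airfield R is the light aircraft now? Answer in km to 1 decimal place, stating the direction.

Leg 1 (160°, 50.7 km): east 50.7 sin 160° = 17.34, north 50.7 cos 160° = -47.64
Leg 2 (216°, 60.3 km): east 60.3 sin 216° = -35.44, north 60.3 cos 216° = -48.78
Net east component: -18.10 km.

18.1 km west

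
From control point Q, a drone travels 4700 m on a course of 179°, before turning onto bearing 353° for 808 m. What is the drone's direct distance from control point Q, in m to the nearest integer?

3897 m

Leg 1 (179°, 4700 m): east 4700 sin 179° = 82.03, north 4700 cos 179° = -4699.28
Leg 2 (353°, 808 m): east 808 sin 353° = -98.47, north 808 cos 353° = 801.98
Net: -16.44 east, -3897.31 north. Distance = √((-16.44)² + (-3897.31)²) = 3897.342 m.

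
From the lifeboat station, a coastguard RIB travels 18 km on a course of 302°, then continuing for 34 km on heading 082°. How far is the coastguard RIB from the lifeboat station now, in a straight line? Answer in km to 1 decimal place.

23.3 km

Leg 1 (302°, 18 km): east 18 sin 302° = -15.26, north 18 cos 302° = 9.54
Leg 2 (082°, 34 km): east 34 sin 82° = 33.67, north 34 cos 82° = 4.73
Net: 18.40 east, 14.27 north. Distance = √((18.40)² + (14.27)²) = 23.289 km.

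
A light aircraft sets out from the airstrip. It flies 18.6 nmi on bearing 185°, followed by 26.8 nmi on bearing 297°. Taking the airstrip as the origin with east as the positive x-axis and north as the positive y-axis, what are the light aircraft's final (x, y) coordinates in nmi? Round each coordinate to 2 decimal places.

Leg 1 (185°, 18.6 nmi): east 18.6 sin 185° = -1.62, north 18.6 cos 185° = -18.53
Leg 2 (297°, 26.8 nmi): east 26.8 sin 297° = -23.88, north 26.8 cos 297° = 12.17
Summing: -25.50 nmi east, -6.36 nmi north → (-25.50, -6.36).

(-25.50, -6.36)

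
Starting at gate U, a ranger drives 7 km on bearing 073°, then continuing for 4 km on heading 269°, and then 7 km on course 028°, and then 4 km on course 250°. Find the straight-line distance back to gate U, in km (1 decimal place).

Leg 1 (073°, 7 km): east 7 sin 73° = 6.69, north 7 cos 73° = 2.05
Leg 2 (269°, 4 km): east 4 sin 269° = -4.00, north 4 cos 269° = -0.07
Leg 3 (028°, 7 km): east 7 sin 28° = 3.29, north 7 cos 28° = 6.18
Leg 4 (250°, 4 km): east 4 sin 250° = -3.76, north 4 cos 250° = -1.37
Net: 2.22 east, 6.79 north. Distance = √((2.22)² + (6.79)²) = 7.144 km.

7.1 km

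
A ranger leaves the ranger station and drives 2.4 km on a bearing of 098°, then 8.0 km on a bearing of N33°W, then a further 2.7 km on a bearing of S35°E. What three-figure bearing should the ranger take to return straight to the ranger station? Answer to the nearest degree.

174°

Leg 1 (098°, 2.4 km): east 2.4 sin 98° = 2.38, north 2.4 cos 98° = -0.33
Leg 2 (N33°W, 8.0 km): east 8.0 sin 327° = -4.36, north 8.0 cos 327° = 6.71
Leg 3 (S35°E, 2.7 km): east 2.7 sin 145° = 1.55, north 2.7 cos 145° = -2.21
Net displacement: -0.43 east, 4.16 north. Direction back to start is (0.43, -4.16): bearing = atan2(0.43, -4.16) mod 360° = 174.08° ≈ 174°.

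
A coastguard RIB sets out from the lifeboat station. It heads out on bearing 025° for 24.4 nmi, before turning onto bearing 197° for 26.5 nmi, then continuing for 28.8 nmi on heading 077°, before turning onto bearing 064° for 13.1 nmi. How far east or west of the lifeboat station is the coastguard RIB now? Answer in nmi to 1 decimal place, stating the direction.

42.4 nmi east

Leg 1 (025°, 24.4 nmi): east 24.4 sin 25° = 10.31, north 24.4 cos 25° = 22.11
Leg 2 (197°, 26.5 nmi): east 26.5 sin 197° = -7.75, north 26.5 cos 197° = -25.34
Leg 3 (077°, 28.8 nmi): east 28.8 sin 77° = 28.06, north 28.8 cos 77° = 6.48
Leg 4 (064°, 13.1 nmi): east 13.1 sin 64° = 11.77, north 13.1 cos 64° = 5.74
Net east component: 42.40 nmi.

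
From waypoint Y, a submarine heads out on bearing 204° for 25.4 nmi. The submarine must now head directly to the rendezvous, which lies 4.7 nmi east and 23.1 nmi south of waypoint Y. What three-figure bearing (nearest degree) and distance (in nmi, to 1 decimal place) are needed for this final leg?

090°, 15.0 nmi

Leg 1 (204°, 25.4 nmi): east 25.4 sin 204° = -10.33, north 25.4 cos 204° = -23.20
Current position: (-10.33, -23.20). Target: (4.7, -23.1). Remaining: Δeast = 15.03, Δnorth = 0.10.
Bearing = atan2(15.03, 0.10) mod 360° = 89.60°; distance = √((15.03)² + (0.10)²) = 15.031 nmi.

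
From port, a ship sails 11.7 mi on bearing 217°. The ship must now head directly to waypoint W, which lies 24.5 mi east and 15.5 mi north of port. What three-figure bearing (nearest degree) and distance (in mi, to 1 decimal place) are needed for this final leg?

Leg 1 (217°, 11.7 mi): east 11.7 sin 217° = -7.04, north 11.7 cos 217° = -9.34
Current position: (-7.04, -9.34). Target: (24.5, 15.5). Remaining: Δeast = 31.54, Δnorth = 24.84.
Bearing = atan2(31.54, 24.84) mod 360° = 51.77°; distance = √((31.54)² + (24.84)²) = 40.151 mi.

052°, 40.2 mi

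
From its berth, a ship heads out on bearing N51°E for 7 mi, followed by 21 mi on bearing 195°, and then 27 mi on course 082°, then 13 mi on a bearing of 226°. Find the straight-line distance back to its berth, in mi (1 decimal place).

Leg 1 (N51°E, 7 mi): east 7 sin 51° = 5.44, north 7 cos 51° = 4.41
Leg 2 (195°, 21 mi): east 21 sin 195° = -5.44, north 21 cos 195° = -20.28
Leg 3 (082°, 27 mi): east 27 sin 82° = 26.74, north 27 cos 82° = 3.76
Leg 4 (226°, 13 mi): east 13 sin 226° = -9.35, north 13 cos 226° = -9.03
Net: 17.39 east, -21.15 north. Distance = √((17.39)² + (-21.15)²) = 27.383 mi.

27.4 mi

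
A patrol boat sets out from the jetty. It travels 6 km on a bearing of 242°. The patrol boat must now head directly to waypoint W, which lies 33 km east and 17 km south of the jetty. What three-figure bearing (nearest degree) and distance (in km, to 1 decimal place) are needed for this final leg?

110°, 40.8 km

Leg 1 (242°, 6 km): east 6 sin 242° = -5.30, north 6 cos 242° = -2.82
Current position: (-5.30, -2.82). Target: (33, -17). Remaining: Δeast = 38.30, Δnorth = -14.18.
Bearing = atan2(38.30, -14.18) mod 360° = 110.32°; distance = √((38.30)² + (-14.18)²) = 40.840 km.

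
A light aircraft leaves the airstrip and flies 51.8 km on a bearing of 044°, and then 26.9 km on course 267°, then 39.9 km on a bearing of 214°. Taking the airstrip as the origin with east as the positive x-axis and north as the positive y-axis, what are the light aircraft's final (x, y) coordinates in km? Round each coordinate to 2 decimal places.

Leg 1 (044°, 51.8 km): east 51.8 sin 44° = 35.98, north 51.8 cos 44° = 37.26
Leg 2 (267°, 26.9 km): east 26.9 sin 267° = -26.86, north 26.9 cos 267° = -1.41
Leg 3 (214°, 39.9 km): east 39.9 sin 214° = -22.31, north 39.9 cos 214° = -33.08
Summing: -13.19 km east, 2.78 km north → (-13.19, 2.78).

(-13.19, 2.78)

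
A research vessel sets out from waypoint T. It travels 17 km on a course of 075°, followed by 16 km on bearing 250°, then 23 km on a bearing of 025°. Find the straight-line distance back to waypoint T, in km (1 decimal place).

Leg 1 (075°, 17 km): east 17 sin 75° = 16.42, north 17 cos 75° = 4.40
Leg 2 (250°, 16 km): east 16 sin 250° = -15.04, north 16 cos 250° = -5.47
Leg 3 (025°, 23 km): east 23 sin 25° = 9.72, north 23 cos 25° = 20.85
Net: 11.11 east, 19.77 north. Distance = √((11.11)² + (19.77)²) = 22.678 km.

22.7 km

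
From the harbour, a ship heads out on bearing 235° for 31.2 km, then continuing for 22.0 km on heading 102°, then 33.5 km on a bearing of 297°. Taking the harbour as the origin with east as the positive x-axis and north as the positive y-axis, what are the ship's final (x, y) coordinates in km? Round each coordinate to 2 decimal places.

Leg 1 (235°, 31.2 km): east 31.2 sin 235° = -25.56, north 31.2 cos 235° = -17.90
Leg 2 (102°, 22.0 km): east 22.0 sin 102° = 21.52, north 22.0 cos 102° = -4.57
Leg 3 (297°, 33.5 km): east 33.5 sin 297° = -29.85, north 33.5 cos 297° = 15.21
Summing: -33.89 km east, -7.26 km north → (-33.89, -7.26).

(-33.89, -7.26)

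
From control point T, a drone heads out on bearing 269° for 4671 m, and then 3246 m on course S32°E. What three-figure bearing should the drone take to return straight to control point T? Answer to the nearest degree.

Leg 1 (269°, 4671 m): east 4671 sin 269° = -4670.29, north 4671 cos 269° = -81.52
Leg 2 (S32°E, 3246 m): east 3246 sin 148° = 1720.12, north 3246 cos 148° = -2752.76
Net displacement: -2950.17 east, -2834.28 north. Direction back to start is (2950.17, 2834.28): bearing = atan2(2950.17, 2834.28) mod 360° = 46.15° ≈ 046°.

046°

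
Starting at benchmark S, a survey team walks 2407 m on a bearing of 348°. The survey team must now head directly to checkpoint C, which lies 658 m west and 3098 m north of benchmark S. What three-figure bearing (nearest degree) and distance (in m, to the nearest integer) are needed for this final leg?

348°, 760 m

Leg 1 (348°, 2407 m): east 2407 sin 348° = -500.44, north 2407 cos 348° = 2354.40
Current position: (-500.44, 2354.40). Target: (-658, 3098). Remaining: Δeast = -157.56, Δnorth = 743.60.
Bearing = atan2(-157.56, 743.60) mod 360° = 348.04°; distance = √((-157.56)² + (743.60)²) = 760.107 m.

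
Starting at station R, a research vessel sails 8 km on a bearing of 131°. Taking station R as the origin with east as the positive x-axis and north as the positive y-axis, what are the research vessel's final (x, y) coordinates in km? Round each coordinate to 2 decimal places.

(6.04, -5.25)

Leg 1 (131°, 8 km): east 8 sin 131° = 6.04, north 8 cos 131° = -5.25
Summing: 6.04 km east, -5.25 km north → (6.04, -5.25).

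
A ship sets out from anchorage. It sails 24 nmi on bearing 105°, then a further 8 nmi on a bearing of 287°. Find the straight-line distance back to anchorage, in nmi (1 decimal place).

16.0 nmi

Leg 1 (105°, 24 nmi): east 24 sin 105° = 23.18, north 24 cos 105° = -6.21
Leg 2 (287°, 8 nmi): east 8 sin 287° = -7.65, north 8 cos 287° = 2.34
Net: 15.53 east, -3.87 north. Distance = √((15.53)² + (-3.87)²) = 16.007 nmi.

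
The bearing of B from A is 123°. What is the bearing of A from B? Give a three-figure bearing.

Back-bearing = 123° + 180° = 303°.

303°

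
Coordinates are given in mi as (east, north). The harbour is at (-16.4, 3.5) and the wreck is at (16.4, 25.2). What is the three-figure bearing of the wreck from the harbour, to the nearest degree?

057°

Δeast = 16.4 − -16.4 = 32.80; Δnorth = 25.2 − 3.5 = 21.70.
Bearing = atan2(Δeast, Δnorth) mod 360° = 56.51° ≈ 057°.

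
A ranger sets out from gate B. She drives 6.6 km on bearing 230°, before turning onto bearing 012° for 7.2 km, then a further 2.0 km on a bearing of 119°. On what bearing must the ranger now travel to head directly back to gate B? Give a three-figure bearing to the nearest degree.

135°

Leg 1 (230°, 6.6 km): east 6.6 sin 230° = -5.06, north 6.6 cos 230° = -4.24
Leg 2 (012°, 7.2 km): east 7.2 sin 12° = 1.50, north 7.2 cos 12° = 7.04
Leg 3 (119°, 2.0 km): east 2.0 sin 119° = 1.75, north 2.0 cos 119° = -0.97
Net displacement: -1.81 east, 1.83 north. Direction back to start is (1.81, -1.83): bearing = atan2(1.81, -1.83) mod 360° = 135.33° ≈ 135°.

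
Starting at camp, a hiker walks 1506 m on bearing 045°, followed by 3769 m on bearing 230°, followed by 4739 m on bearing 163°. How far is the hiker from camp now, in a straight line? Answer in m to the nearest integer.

5906 m

Leg 1 (045°, 1506 m): east 1506 sin 45° = 1064.90, north 1506 cos 45° = 1064.90
Leg 2 (230°, 3769 m): east 3769 sin 230° = -2887.22, north 3769 cos 230° = -2422.67
Leg 3 (163°, 4739 m): east 4739 sin 163° = 1385.55, north 4739 cos 163° = -4531.93
Net: -436.77 east, -5889.69 north. Distance = √((-436.77)² + (-5889.69)²) = 5905.865 m.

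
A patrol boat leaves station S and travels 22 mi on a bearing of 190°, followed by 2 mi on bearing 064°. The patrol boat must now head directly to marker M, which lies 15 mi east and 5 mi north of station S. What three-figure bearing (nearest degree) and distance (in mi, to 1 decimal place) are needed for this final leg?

Leg 1 (190°, 22 mi): east 22 sin 190° = -3.82, north 22 cos 190° = -21.67
Leg 2 (064°, 2 mi): east 2 sin 64° = 1.80, north 2 cos 64° = 0.88
Current position: (-2.02, -20.79). Target: (15, 5). Remaining: Δeast = 17.02, Δnorth = 25.79.
Bearing = atan2(17.02, 25.79) mod 360° = 33.43°; distance = √((17.02)² + (25.79)²) = 30.901 mi.

033°, 30.9 mi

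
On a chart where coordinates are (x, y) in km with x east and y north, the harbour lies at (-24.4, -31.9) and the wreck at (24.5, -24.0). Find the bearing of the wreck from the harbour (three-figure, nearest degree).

Δeast = 24.5 − -24.4 = 48.90; Δnorth = -24.0 − -31.9 = 7.90.
Bearing = atan2(Δeast, Δnorth) mod 360° = 80.82° ≈ 081°.

081°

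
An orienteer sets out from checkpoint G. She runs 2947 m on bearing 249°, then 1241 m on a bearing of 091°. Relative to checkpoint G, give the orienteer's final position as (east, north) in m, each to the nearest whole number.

Leg 1 (249°, 2947 m): east 2947 sin 249° = -2751.26, north 2947 cos 249° = -1056.11
Leg 2 (091°, 1241 m): east 1241 sin 91° = 1240.81, north 1241 cos 91° = -21.66
Summing: -1510.45 m east, -1077.77 m north → (-1510, -1078).

(-1510, -1078)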